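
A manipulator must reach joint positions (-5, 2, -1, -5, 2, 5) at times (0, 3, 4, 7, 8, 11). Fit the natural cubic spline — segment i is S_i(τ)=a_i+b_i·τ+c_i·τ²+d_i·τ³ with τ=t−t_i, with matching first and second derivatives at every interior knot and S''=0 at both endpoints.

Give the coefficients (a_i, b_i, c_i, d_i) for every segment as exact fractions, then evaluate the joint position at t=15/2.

Δ: Δ0=7/3, Δ1=-3, Δ2=-4/3, Δ3=7, Δ4=1
row 1: diag=8, rhs=-32; c'=1/8, d'=-4
row 2: denom=8−1·1/8=63/8; d'=(10−1·-4)/(63/8)=16/9
row 3: denom=8−3·8/21=48/7; d'=(50−3·16/9)/(48/7)=469/72
row 4: denom=8−1·7/48=377/48; d'=(-36−1·469/72)/(377/48)=-6122/1131
back: M4=-6122/1131
back: M3=469/72−7/48·-6122/1131=8260/1131
back: M2=16/9−8/21·8260/1131=-1136/1131
back: M1=-4−1/8·-1136/1131=-4382/1131
M: M0=0, M1=-4382/1131, M2=-1136/1131, M3=8260/1131, M4=-6122/1131, M5=0
seg 0: a=-5, c=M0/2=0, d=(M1−M0)/(6·3)=-2191/10179, b=Δ0−h0·(2M0+M1)/6=1610/377
seg 1: a=2, c=M1/2=-2191/1131, d=(M2−M1)/(6·1)=541/1131, b=Δ1−h1·(2M1+M2)/6=-581/377
seg 2: a=-1, c=M2/2=-568/1131, d=(M3−M2)/(6·3)=6/13, b=Δ2−h2·(2M2+M3)/6=-4502/1131
seg 3: a=-5, c=M3/2=4130/1131, d=(M4−M3)/(6·1)=-799/377, b=Δ3−h3·(2M3+M4)/6=6184/1131
seg 4: a=2, c=M4/2=-3061/1131, d=(M5−M4)/(6·3)=3061/10179, b=Δ4−h4·(2M4+M5)/6=7253/1131
t_q=15/2 → seg 3, τ=1/2; S=-5+6184/1131·τ+4130/1131·τ²+-799/377·τ³=-14641/9048

  seg 0: a=-5 b=1610/377 c=0 d=-2191/10179
  seg 1: a=2 b=-581/377 c=-2191/1131 d=541/1131
  seg 2: a=-1 b=-4502/1131 c=-568/1131 d=6/13
  seg 3: a=-5 b=6184/1131 c=4130/1131 d=-799/377
  seg 4: a=2 b=7253/1131 c=-3061/1131 d=3061/10179
S(15/2) = -14641/9048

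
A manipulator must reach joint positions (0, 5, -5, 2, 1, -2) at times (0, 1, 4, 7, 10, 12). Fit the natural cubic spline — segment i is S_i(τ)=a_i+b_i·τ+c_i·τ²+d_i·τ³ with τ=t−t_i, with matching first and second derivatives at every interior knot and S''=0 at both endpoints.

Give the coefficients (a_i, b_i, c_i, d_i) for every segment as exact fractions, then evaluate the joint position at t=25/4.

Δ: Δ0=5, Δ1=-10/3, Δ2=7/3, Δ3=-1/3, Δ4=-3/2
row 1: diag=8, rhs=-50; c'=3/8, d'=-25/4
row 2: denom=12−3·3/8=87/8; d'=(34−3·-25/4)/(87/8)=422/87
row 3: denom=12−3·8/29=324/29; d'=(-16−3·422/87)/(324/29)=-443/162
row 4: denom=10−3·29/108=331/36; d'=(-7−3·-443/162)/(331/36)=130/993
back: M4=130/993
back: M3=-443/162−29/108·130/993=-8251/2979
back: M2=422/87−8/29·-8251/2979=16726/2979
back: M1=-25/4−3/8·16726/2979=-8297/993
M: M0=0, M1=-8297/993, M2=16726/2979, M3=-8251/2979, M4=130/993, M5=0
seg 0: a=0, c=M0/2=0, d=(M1−M0)/(6·1)=-8297/5958, b=Δ0−h0·(2M0+M1)/6=38087/5958
seg 1: a=5, c=M1/2=-8297/1986, d=(M2−M1)/(6·3)=41617/53622, b=Δ1−h1·(2M1+M2)/6=6598/2979
seg 2: a=-5, c=M2/2=8363/2979, d=(M3−M2)/(6·3)=-24977/53622, b=Δ2−h2·(2M2+M3)/6=-11299/5958
seg 3: a=2, c=M3/2=-8251/5958, d=(M4−M3)/(6·3)=8641/53622, b=Δ3−h3·(2M3+M4)/6=7063/2979
seg 4: a=1, c=M4/2=65/993, d=(M5−M4)/(6·2)=-65/5958, b=Δ4−h4·(2M4+M5)/6=-9457/5958
t_q=25/4 → seg 2, τ=9/4; S=-5+-11299/5958·τ+8363/2979·τ²+-24977/53622·τ³=-15281/42368

  seg 0: a=0 b=38087/5958 c=0 d=-8297/5958
  seg 1: a=5 b=6598/2979 c=-8297/1986 d=41617/53622
  seg 2: a=-5 b=-11299/5958 c=8363/2979 d=-24977/53622
  seg 3: a=2 b=7063/2979 c=-8251/5958 d=8641/53622
  seg 4: a=1 b=-9457/5958 c=65/993 d=-65/5958
S(25/4) = -15281/42368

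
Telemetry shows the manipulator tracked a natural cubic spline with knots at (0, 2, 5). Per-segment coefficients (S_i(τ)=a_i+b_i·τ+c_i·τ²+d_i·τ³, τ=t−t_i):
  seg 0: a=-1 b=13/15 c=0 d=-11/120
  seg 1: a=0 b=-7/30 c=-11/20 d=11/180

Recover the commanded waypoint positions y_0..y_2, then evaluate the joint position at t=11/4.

y_0 = S_0(0) = a_0 = -1
y_1 = S_1(0) = a_1 = 0
y_2 = S_1(3) = -4
t_q=11/4 is in segment 1 (τ=3/4); S_1(τ)=-587/1280

y_0=-1 y_1=0 y_2=-4
S(11/4) = -587/1280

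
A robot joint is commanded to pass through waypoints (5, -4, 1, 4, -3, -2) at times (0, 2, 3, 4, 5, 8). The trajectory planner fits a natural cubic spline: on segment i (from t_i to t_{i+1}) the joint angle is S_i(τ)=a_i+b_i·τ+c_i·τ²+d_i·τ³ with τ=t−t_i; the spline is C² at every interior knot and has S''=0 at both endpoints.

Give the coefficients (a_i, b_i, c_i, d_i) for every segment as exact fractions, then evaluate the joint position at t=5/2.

Δ: Δ0=-9/2, Δ1=5, Δ2=3, Δ3=-7, Δ4=1/3
row 1: diag=6, rhs=57; c'=1/6, d'=19/2
row 2: denom=4−1·1/6=23/6; d'=(-12−1·19/2)/(23/6)=-129/23
row 3: denom=4−1·6/23=86/23; d'=(-60−1·-129/23)/(86/23)=-1251/86
row 4: denom=8−1·23/86=665/86; d'=(44−1·-1251/86)/(665/86)=53/7
back: M4=53/7
back: M3=-1251/86−23/86·53/7=-116/7
back: M2=-129/23−6/23·-116/7=-9/7
back: M1=19/2−1/6·-9/7=68/7
M: M0=0, M1=68/7, M2=-9/7, M3=-116/7, M4=53/7, M5=0
seg 0: a=5, c=M0/2=0, d=(M1−M0)/(6·2)=17/21, b=Δ0−h0·(2M0+M1)/6=-325/42
seg 1: a=-4, c=M1/2=34/7, d=(M2−M1)/(6·1)=-11/6, b=Δ1−h1·(2M1+M2)/6=83/42
seg 2: a=1, c=M2/2=-9/14, d=(M3−M2)/(6·1)=-107/42, b=Δ2−h2·(2M2+M3)/6=130/21
seg 3: a=4, c=M3/2=-58/7, d=(M4−M3)/(6·1)=169/42, b=Δ3−h3·(2M3+M4)/6=-115/42
seg 4: a=-3, c=M4/2=53/14, d=(M5−M4)/(6·3)=-53/126, b=Δ4−h4·(2M4+M5)/6=-152/21
t_q=5/2 → seg 1, τ=1/2; S=-4+83/42·τ+34/7·τ²+-11/6·τ³=-227/112

  seg 0: a=5 b=-325/42 c=0 d=17/21
  seg 1: a=-4 b=83/42 c=34/7 d=-11/6
  seg 2: a=1 b=130/21 c=-9/14 d=-107/42
  seg 3: a=4 b=-115/42 c=-58/7 d=169/42
  seg 4: a=-3 b=-152/21 c=53/14 d=-53/126
S(5/2) = -227/112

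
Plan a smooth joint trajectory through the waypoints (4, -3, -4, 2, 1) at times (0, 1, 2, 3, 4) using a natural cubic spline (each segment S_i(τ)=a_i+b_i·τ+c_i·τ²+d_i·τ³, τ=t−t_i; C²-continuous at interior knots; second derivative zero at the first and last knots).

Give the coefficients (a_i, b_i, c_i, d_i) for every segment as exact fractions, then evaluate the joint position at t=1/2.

  seg 0: a=4 b=-447/56 c=0 d=55/56
  seg 1: a=-3 b=-141/28 c=165/56 d=61/56
  seg 2: a=-4 b=33/8 c=87/14 d=-243/56
  seg 3: a=2 b=99/28 c=-381/56 d=127/56
S(1/2) = 59/448

Δ: Δ0=-7, Δ1=-1, Δ2=6, Δ3=-1
row 1: diag=4, rhs=36; c'=1/4, d'=9
row 2: denom=4−1·1/4=15/4; d'=(42−1·9)/(15/4)=44/5
row 3: denom=4−1·4/15=56/15; d'=(-42−1·44/5)/(56/15)=-381/28
back: M3=-381/28
back: M2=44/5−4/15·-381/28=87/7
back: M1=9−1/4·87/7=165/28
M: M0=0, M1=165/28, M2=87/7, M3=-381/28, M4=0
seg 0: a=4, c=M0/2=0, d=(M1−M0)/(6·1)=55/56, b=Δ0−h0·(2M0+M1)/6=-447/56
seg 1: a=-3, c=M1/2=165/56, d=(M2−M1)/(6·1)=61/56, b=Δ1−h1·(2M1+M2)/6=-141/28
seg 2: a=-4, c=M2/2=87/14, d=(M3−M2)/(6·1)=-243/56, b=Δ2−h2·(2M2+M3)/6=33/8
seg 3: a=2, c=M3/2=-381/56, d=(M4−M3)/(6·1)=127/56, b=Δ3−h3·(2M3+M4)/6=99/28
t_q=1/2 → seg 0, τ=1/2; S=4+-447/56·τ+0·τ²+55/56·τ³=59/448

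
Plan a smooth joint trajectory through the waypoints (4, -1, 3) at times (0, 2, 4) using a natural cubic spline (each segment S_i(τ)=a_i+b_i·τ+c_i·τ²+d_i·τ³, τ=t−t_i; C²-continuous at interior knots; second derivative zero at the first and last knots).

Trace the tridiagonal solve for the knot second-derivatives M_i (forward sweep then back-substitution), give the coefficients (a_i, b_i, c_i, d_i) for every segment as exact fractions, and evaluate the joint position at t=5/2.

Δ: Δ0=-5/2, Δ1=2
row 1: diag=8, rhs=27; c'=1/4, d'=27/8
back: M1=27/8
M: M0=0, M1=27/8, M2=0
seg 0: a=4, c=M0/2=0, d=(M1−M0)/(6·2)=9/32, b=Δ0−h0·(2M0+M1)/6=-29/8
seg 1: a=-1, c=M1/2=27/16, d=(M2−M1)/(6·2)=-9/32, b=Δ1−h1·(2M1+M2)/6=-1/4
t_q=5/2 → seg 1, τ=1/2; S=-1+-1/4·τ+27/16·τ²+-9/32·τ³=-189/256

  seg 0: a=4 b=-29/8 c=0 d=9/32
  seg 1: a=-1 b=-1/4 c=27/16 d=-9/32
S(5/2) = -189/256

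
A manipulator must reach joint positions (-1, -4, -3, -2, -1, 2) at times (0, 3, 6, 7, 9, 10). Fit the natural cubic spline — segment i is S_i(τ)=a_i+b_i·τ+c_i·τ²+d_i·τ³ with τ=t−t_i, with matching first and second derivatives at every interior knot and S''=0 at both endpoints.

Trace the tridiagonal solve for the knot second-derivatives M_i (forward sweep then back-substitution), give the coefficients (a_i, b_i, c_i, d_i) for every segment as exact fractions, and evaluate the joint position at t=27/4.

Δ: Δ0=-1, Δ1=1/3, Δ2=1, Δ3=1/2, Δ4=3
row 1: diag=12, rhs=8; c'=1/4, d'=2/3
row 2: denom=8−3·1/4=29/4; d'=(4−3·2/3)/(29/4)=8/29
row 3: denom=6−1·4/29=170/29; d'=(-3−1·8/29)/(170/29)=-19/34
row 4: denom=6−2·29/85=452/85; d'=(15−2·-19/34)/(452/85)=685/226
back: M4=685/226
back: M3=-19/34−29/85·685/226=-180/113
back: M2=8/29−4/29·-180/113=56/113
back: M1=2/3−1/4·56/113=184/339
M: M0=0, M1=184/339, M2=56/113, M3=-180/113, M4=685/226, M5=0
seg 0: a=-1, c=M0/2=0, d=(M1−M0)/(6·3)=92/3051, b=Δ0−h0·(2M0+M1)/6=-431/339
seg 1: a=-4, c=M1/2=92/339, d=(M2−M1)/(6·3)=-8/3051, b=Δ1−h1·(2M1+M2)/6=-155/339
seg 2: a=-3, c=M2/2=28/113, d=(M3−M2)/(6·1)=-118/339, b=Δ2−h2·(2M2+M3)/6=373/339
seg 3: a=-2, c=M3/2=-90/113, d=(M4−M3)/(6·2)=1045/2712, b=Δ3−h3·(2M3+M4)/6=187/339
seg 4: a=-1, c=M4/2=685/452, d=(M5−M4)/(6·1)=-685/1356, b=Δ4−h4·(2M4+M5)/6=1349/678
t_q=27/4 → seg 2, τ=3/4; S=-3+373/339·τ+28/113·τ²+-118/339·τ³=-7891/3616

  seg 0: a=-1 b=-431/339 c=0 d=92/3051
  seg 1: a=-4 b=-155/339 c=92/339 d=-8/3051
  seg 2: a=-3 b=373/339 c=28/113 d=-118/339
  seg 3: a=-2 b=187/339 c=-90/113 d=1045/2712
  seg 4: a=-1 b=1349/678 c=685/452 d=-685/1356
S(27/4) = -7891/3616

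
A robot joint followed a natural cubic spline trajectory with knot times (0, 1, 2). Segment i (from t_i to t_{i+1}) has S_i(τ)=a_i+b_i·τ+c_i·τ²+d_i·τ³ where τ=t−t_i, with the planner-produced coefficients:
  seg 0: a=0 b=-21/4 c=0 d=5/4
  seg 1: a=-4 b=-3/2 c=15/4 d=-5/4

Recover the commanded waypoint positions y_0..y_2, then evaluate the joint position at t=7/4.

y_0 = S_0(0) = a_0 = 0
y_1 = S_1(0) = a_1 = -4
y_2 = S_1(1) = -3
t_q=7/4 is in segment 1 (τ=3/4); S_1(τ)=-907/256

y_0=0 y_1=-4 y_2=-3
S(7/4) = -907/256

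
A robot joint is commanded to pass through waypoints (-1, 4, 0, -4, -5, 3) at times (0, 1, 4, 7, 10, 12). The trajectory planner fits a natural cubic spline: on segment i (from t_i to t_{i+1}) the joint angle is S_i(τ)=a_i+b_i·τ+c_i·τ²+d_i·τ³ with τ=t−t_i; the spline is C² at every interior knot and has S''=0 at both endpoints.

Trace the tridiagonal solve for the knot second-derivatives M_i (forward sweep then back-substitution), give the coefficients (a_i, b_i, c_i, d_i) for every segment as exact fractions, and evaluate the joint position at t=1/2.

Δ: Δ0=5, Δ1=-4/3, Δ2=-4/3, Δ3=-1/3, Δ4=4
row 1: diag=8, rhs=-38; c'=3/8, d'=-19/4
row 2: denom=12−3·3/8=87/8; d'=(0−3·-19/4)/(87/8)=38/29
row 3: denom=12−3·8/29=324/29; d'=(6−3·38/29)/(324/29)=5/27
row 4: denom=10−3·29/108=331/36; d'=(26−3·5/27)/(331/36)=916/331
back: M4=916/331
back: M3=5/27−29/108·916/331=-554/993
back: M2=38/29−8/29·-554/993=1454/993
back: M1=-19/4−3/8·1454/993=-1754/331
M: M0=0, M1=-1754/331, M2=1454/993, M3=-554/993, M4=916/331, M5=0
seg 0: a=-1, c=M0/2=0, d=(M1−M0)/(6·1)=-877/993, b=Δ0−h0·(2M0+M1)/6=5842/993
seg 1: a=4, c=M1/2=-877/331, d=(M2−M1)/(6·3)=3358/8937, b=Δ1−h1·(2M1+M2)/6=3211/993
seg 2: a=0, c=M2/2=727/993, d=(M3−M2)/(6·3)=-1004/8937, b=Δ2−h2·(2M2+M3)/6=-2501/993
seg 3: a=-4, c=M3/2=-277/993, d=(M4−M3)/(6·3)=1651/8937, b=Δ3−h3·(2M3+M4)/6=-1151/993
seg 4: a=-5, c=M4/2=458/331, d=(M5−M4)/(6·2)=-229/993, b=Δ4−h4·(2M4+M5)/6=2140/993
t_q=1/2 → seg 0, τ=1/2; S=-1+5842/993·τ+0·τ²+-877/993·τ³=4849/2648

  seg 0: a=-1 b=5842/993 c=0 d=-877/993
  seg 1: a=4 b=3211/993 c=-877/331 d=3358/8937
  seg 2: a=0 b=-2501/993 c=727/993 d=-1004/8937
  seg 3: a=-4 b=-1151/993 c=-277/993 d=1651/8937
  seg 4: a=-5 b=2140/993 c=458/331 d=-229/993
S(1/2) = 4849/2648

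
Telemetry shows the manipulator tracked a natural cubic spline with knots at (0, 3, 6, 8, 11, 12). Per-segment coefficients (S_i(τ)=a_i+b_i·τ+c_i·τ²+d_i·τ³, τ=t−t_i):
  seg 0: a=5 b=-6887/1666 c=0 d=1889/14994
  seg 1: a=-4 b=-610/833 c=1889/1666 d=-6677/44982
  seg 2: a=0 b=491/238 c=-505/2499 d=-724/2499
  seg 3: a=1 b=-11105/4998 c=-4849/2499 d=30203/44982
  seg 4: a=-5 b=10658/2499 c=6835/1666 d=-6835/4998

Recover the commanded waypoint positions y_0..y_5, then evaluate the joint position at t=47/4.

y_0=5 y_1=-4 y_2=0 y_3=1 y_4=-5 y_5=2
S(47/4) = -7519/106624

y_0 = S_0(0) = a_0 = 5
y_1 = S_1(0) = a_1 = -4
y_2 = S_2(0) = a_2 = 0
y_3 = S_3(0) = a_3 = 1
y_4 = S_4(0) = a_4 = -5
y_5 = S_4(1) = 2
t_q=47/4 is in segment 4 (τ=3/4); S_4(τ)=-7519/106624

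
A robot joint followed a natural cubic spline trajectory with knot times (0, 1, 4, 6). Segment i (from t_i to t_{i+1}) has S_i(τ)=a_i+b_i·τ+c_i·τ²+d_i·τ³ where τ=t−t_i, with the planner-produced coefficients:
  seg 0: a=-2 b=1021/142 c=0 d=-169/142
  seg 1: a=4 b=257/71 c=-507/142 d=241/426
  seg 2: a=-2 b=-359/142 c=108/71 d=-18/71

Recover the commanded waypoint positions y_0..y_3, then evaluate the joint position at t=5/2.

y_0 = S_0(0) = a_0 = -2
y_1 = S_1(0) = a_1 = 4
y_2 = S_2(0) = a_2 = -2
y_3 = S_2(2) = -3
t_q=5/2 is in segment 1 (τ=3/2); S_1(τ)=3755/1136

y_0=-2 y_1=4 y_2=-2 y_3=-3
S(5/2) = 3755/1136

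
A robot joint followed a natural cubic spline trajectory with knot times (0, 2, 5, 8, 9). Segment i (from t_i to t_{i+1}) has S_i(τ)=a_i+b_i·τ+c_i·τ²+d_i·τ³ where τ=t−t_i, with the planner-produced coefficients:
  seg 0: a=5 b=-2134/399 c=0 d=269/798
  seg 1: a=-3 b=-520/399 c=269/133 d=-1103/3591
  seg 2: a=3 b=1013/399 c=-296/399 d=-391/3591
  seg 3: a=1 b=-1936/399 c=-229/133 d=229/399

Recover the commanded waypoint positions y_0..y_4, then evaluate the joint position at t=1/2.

y_0=5 y_1=-3 y_2=3 y_3=1 y_4=-5
S(1/2) = 5039/2128

y_0 = S_0(0) = a_0 = 5
y_1 = S_1(0) = a_1 = -3
y_2 = S_2(0) = a_2 = 3
y_3 = S_3(0) = a_3 = 1
y_4 = S_3(1) = -5
t_q=1/2 is in segment 0 (τ=1/2); S_0(τ)=5039/2128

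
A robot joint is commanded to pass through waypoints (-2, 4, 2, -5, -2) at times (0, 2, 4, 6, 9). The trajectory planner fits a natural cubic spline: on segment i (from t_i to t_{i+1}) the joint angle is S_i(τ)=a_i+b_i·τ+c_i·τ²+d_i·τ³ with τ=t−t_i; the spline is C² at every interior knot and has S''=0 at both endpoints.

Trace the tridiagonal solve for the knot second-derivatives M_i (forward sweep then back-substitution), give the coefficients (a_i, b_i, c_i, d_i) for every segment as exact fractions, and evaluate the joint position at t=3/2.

  seg 0: a=-2 b=272/71 c=0 d=-59/284
  seg 1: a=4 b=95/71 c=-177/142 d=11/284
  seg 2: a=2 b=-226/71 c=-72/71 d=243/568
  seg 3: a=-5 b=-299/142 c=441/284 d=-49/284
S(3/2) = 6919/2272

Δ: Δ0=3, Δ1=-1, Δ2=-7/2, Δ3=1
row 1: diag=8, rhs=-24; c'=1/4, d'=-3
row 2: denom=8−2·1/4=15/2; d'=(-15−2·-3)/(15/2)=-6/5
row 3: denom=10−2·4/15=142/15; d'=(27−2·-6/5)/(142/15)=441/142
back: M3=441/142
back: M2=-6/5−4/15·441/142=-144/71
back: M1=-3−1/4·-144/71=-177/71
M: M0=0, M1=-177/71, M2=-144/71, M3=441/142, M4=0
seg 0: a=-2, c=M0/2=0, d=(M1−M0)/(6·2)=-59/284, b=Δ0−h0·(2M0+M1)/6=272/71
seg 1: a=4, c=M1/2=-177/142, d=(M2−M1)/(6·2)=11/284, b=Δ1−h1·(2M1+M2)/6=95/71
seg 2: a=2, c=M2/2=-72/71, d=(M3−M2)/(6·2)=243/568, b=Δ2−h2·(2M2+M3)/6=-226/71
seg 3: a=-5, c=M3/2=441/284, d=(M4−M3)/(6·3)=-49/284, b=Δ3−h3·(2M3+M4)/6=-299/142
t_q=3/2 → seg 0, τ=3/2; S=-2+272/71·τ+0·τ²+-59/284·τ³=6919/2272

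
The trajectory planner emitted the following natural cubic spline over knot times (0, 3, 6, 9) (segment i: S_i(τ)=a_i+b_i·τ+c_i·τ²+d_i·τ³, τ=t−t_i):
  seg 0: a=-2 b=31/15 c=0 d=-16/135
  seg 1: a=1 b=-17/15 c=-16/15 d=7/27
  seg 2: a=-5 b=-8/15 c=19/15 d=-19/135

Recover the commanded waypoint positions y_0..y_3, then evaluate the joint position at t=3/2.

y_0 = S_0(0) = a_0 = -2
y_1 = S_1(0) = a_1 = 1
y_2 = S_2(0) = a_2 = -5
y_3 = S_2(3) = 1
t_q=3/2 is in segment 0 (τ=3/2); S_0(τ)=7/10

y_0=-2 y_1=1 y_2=-5 y_3=1
S(3/2) = 7/10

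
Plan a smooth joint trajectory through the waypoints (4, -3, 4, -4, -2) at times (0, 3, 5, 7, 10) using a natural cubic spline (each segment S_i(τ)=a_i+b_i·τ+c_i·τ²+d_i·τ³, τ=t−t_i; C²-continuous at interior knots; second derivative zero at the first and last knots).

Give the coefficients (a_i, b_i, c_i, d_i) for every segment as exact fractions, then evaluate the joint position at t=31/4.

Δ: Δ0=-7/3, Δ1=7/2, Δ2=-4, Δ3=2/3
row 1: diag=10, rhs=35; c'=1/5, d'=7/2
row 2: denom=8−2·1/5=38/5; d'=(-45−2·7/2)/(38/5)=-130/19
row 3: denom=10−2·5/19=180/19; d'=(28−2·-130/19)/(180/19)=22/5
back: M3=22/5
back: M2=-130/19−5/19·22/5=-8
back: M1=7/2−1/5·-8=51/10
M: M0=0, M1=51/10, M2=-8, M3=22/5, M4=0
seg 0: a=4, c=M0/2=0, d=(M1−M0)/(6·3)=17/60, b=Δ0−h0·(2M0+M1)/6=-293/60
seg 1: a=-3, c=M1/2=51/20, d=(M2−M1)/(6·2)=-131/120, b=Δ1−h1·(2M1+M2)/6=83/30
seg 2: a=4, c=M2/2=-4, d=(M3−M2)/(6·2)=31/30, b=Δ2−h2·(2M2+M3)/6=-2/15
seg 3: a=-4, c=M3/2=11/5, d=(M4−M3)/(6·3)=-11/45, b=Δ3−h3·(2M3+M4)/6=-56/15
t_q=31/4 → seg 3, τ=3/4; S=-4+-56/15·τ+11/5·τ²+-11/45·τ³=-1813/320

  seg 0: a=4 b=-293/60 c=0 d=17/60
  seg 1: a=-3 b=83/30 c=51/20 d=-131/120
  seg 2: a=4 b=-2/15 c=-4 d=31/30
  seg 3: a=-4 b=-56/15 c=11/5 d=-11/45
S(31/4) = -1813/320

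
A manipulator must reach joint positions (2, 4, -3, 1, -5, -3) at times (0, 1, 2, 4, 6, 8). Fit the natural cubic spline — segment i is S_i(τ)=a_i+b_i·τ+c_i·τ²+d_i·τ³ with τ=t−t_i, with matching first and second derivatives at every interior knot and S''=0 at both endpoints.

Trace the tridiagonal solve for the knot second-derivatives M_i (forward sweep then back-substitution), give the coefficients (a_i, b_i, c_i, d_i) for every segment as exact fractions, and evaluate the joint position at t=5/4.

  seg 0: a=2 b=1523/313 c=0 d=-897/313
  seg 1: a=4 b=-1168/313 c=-2691/313 d=1668/313
  seg 2: a=-3 b=-1546/313 c=2313/313 d=-1227/626
  seg 3: a=1 b=344/313 c=-1368/313 d=1453/1252
  seg 4: a=-5 b=-769/313 c=1623/626 d=-541/1252
S(5/4) = 6543/2504

Δ: Δ0=2, Δ1=-7, Δ2=2, Δ3=-3, Δ4=1
row 1: diag=4, rhs=-54; c'=1/4, d'=-27/2
row 2: denom=6−1·1/4=23/4; d'=(54−1·-27/2)/(23/4)=270/23
row 3: denom=8−2·8/23=168/23; d'=(-30−2·270/23)/(168/23)=-205/28
row 4: denom=8−2·23/84=313/42; d'=(24−2·-205/28)/(313/42)=1623/313
back: M4=1623/313
back: M3=-205/28−23/84·1623/313=-2736/313
back: M2=270/23−8/23·-2736/313=4626/313
back: M1=-27/2−1/4·4626/313=-5382/313
M: M0=0, M1=-5382/313, M2=4626/313, M3=-2736/313, M4=1623/313, M5=0
seg 0: a=2, c=M0/2=0, d=(M1−M0)/(6·1)=-897/313, b=Δ0−h0·(2M0+M1)/6=1523/313
seg 1: a=4, c=M1/2=-2691/313, d=(M2−M1)/(6·1)=1668/313, b=Δ1−h1·(2M1+M2)/6=-1168/313
seg 2: a=-3, c=M2/2=2313/313, d=(M3−M2)/(6·2)=-1227/626, b=Δ2−h2·(2M2+M3)/6=-1546/313
seg 3: a=1, c=M3/2=-1368/313, d=(M4−M3)/(6·2)=1453/1252, b=Δ3−h3·(2M3+M4)/6=344/313
seg 4: a=-5, c=M4/2=1623/626, d=(M5−M4)/(6·2)=-541/1252, b=Δ4−h4·(2M4+M5)/6=-769/313
t_q=5/4 → seg 1, τ=1/4; S=4+-1168/313·τ+-2691/313·τ²+1668/313·τ³=6543/2504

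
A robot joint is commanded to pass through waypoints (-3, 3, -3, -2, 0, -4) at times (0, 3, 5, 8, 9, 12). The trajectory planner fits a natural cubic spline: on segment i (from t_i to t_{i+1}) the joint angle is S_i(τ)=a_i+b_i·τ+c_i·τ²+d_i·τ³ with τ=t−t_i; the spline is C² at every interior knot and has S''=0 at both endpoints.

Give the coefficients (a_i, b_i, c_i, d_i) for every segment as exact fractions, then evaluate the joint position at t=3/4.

  seg 0: a=-3 b=3331/888 c=0 d=-1555/7992
  seg 1: a=3 b=-667/444 c=-1555/888 d=445/888
  seg 2: a=-3 b=-369/148 c=1115/888 d=-835/7992
  seg 3: a=-2 b=657/296 c=35/111 d=-475/888
  seg 4: a=0 b=553/444 c=-1145/888 d=1145/7992
S(3/4) = -5091/18944

Δ: Δ0=2, Δ1=-3, Δ2=1/3, Δ3=2, Δ4=-4/3
row 1: diag=10, rhs=-30; c'=1/5, d'=-3
row 2: denom=10−2·1/5=48/5; d'=(20−2·-3)/(48/5)=65/24
row 3: denom=8−3·5/16=113/16; d'=(10−3·65/24)/(113/16)=30/113
row 4: denom=8−1·16/113=888/113; d'=(-20−1·30/113)/(888/113)=-1145/444
back: M4=-1145/444
back: M3=30/113−16/113·-1145/444=70/111
back: M2=65/24−5/16·70/111=1115/444
back: M1=-3−1/5·1115/444=-1555/444
M: M0=0, M1=-1555/444, M2=1115/444, M3=70/111, M4=-1145/444, M5=0
seg 0: a=-3, c=M0/2=0, d=(M1−M0)/(6·3)=-1555/7992, b=Δ0−h0·(2M0+M1)/6=3331/888
seg 1: a=3, c=M1/2=-1555/888, d=(M2−M1)/(6·2)=445/888, b=Δ1−h1·(2M1+M2)/6=-667/444
seg 2: a=-3, c=M2/2=1115/888, d=(M3−M2)/(6·3)=-835/7992, b=Δ2−h2·(2M2+M3)/6=-369/148
seg 3: a=-2, c=M3/2=35/111, d=(M4−M3)/(6·1)=-475/888, b=Δ3−h3·(2M3+M4)/6=657/296
seg 4: a=0, c=M4/2=-1145/888, d=(M5−M4)/(6·3)=1145/7992, b=Δ4−h4·(2M4+M5)/6=553/444
t_q=3/4 → seg 0, τ=3/4; S=-3+3331/888·τ+0·τ²+-1555/7992·τ³=-5091/18944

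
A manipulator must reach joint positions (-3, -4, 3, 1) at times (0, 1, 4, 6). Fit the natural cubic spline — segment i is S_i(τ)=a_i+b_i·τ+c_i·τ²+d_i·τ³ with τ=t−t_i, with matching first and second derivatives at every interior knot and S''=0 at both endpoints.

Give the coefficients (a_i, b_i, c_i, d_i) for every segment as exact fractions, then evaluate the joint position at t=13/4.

  seg 0: a=-3 b=-343/213 c=0 d=130/213
  seg 1: a=-4 b=47/213 c=130/71 d=-80/213
  seg 2: a=3 b=227/213 c=-110/71 d=55/213
S(13/4) = 845/568

Δ: Δ0=-1, Δ1=7/3, Δ2=-1
row 1: diag=8, rhs=20; c'=3/8, d'=5/2
row 2: denom=10−3·3/8=71/8; d'=(-20−3·5/2)/(71/8)=-220/71
back: M2=-220/71
back: M1=5/2−3/8·-220/71=260/71
M: M0=0, M1=260/71, M2=-220/71, M3=0
seg 0: a=-3, c=M0/2=0, d=(M1−M0)/(6·1)=130/213, b=Δ0−h0·(2M0+M1)/6=-343/213
seg 1: a=-4, c=M1/2=130/71, d=(M2−M1)/(6·3)=-80/213, b=Δ1−h1·(2M1+M2)/6=47/213
seg 2: a=3, c=M2/2=-110/71, d=(M3−M2)/(6·2)=55/213, b=Δ2−h2·(2M2+M3)/6=227/213
t_q=13/4 → seg 1, τ=9/4; S=-4+47/213·τ+130/71·τ²+-80/213·τ³=845/568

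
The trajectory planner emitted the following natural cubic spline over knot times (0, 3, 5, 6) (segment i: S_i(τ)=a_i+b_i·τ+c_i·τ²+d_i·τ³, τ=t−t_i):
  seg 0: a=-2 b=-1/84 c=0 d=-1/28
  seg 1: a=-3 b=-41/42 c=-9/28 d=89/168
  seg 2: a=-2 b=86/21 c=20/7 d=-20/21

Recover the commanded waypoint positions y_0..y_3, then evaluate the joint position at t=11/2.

y_0=-2 y_1=-3 y_2=-2 y_3=4
S(11/2) = 9/14

y_0 = S_0(0) = a_0 = -2
y_1 = S_1(0) = a_1 = -3
y_2 = S_2(0) = a_2 = -2
y_3 = S_2(1) = 4
t_q=11/2 is in segment 2 (τ=1/2); S_2(τ)=9/14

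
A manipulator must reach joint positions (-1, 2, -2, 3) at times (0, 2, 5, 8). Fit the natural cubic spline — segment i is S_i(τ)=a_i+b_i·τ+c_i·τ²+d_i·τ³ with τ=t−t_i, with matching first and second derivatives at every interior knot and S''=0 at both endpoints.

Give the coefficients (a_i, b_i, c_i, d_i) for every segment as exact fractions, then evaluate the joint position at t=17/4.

  seg 0: a=-1 b=505/222 c=0 d=-43/222
  seg 1: a=2 b=-11/222 c=-43/37 d=163/666
  seg 2: a=-2 b=-46/111 c=77/74 d=-77/666
S(17/4) = -5717/4736

Δ: Δ0=3/2, Δ1=-4/3, Δ2=5/3
row 1: diag=10, rhs=-17; c'=3/10, d'=-17/10
row 2: denom=12−3·3/10=111/10; d'=(18−3·-17/10)/(111/10)=77/37
back: M2=77/37
back: M1=-17/10−3/10·77/37=-86/37
M: M0=0, M1=-86/37, M2=77/37, M3=0
seg 0: a=-1, c=M0/2=0, d=(M1−M0)/(6·2)=-43/222, b=Δ0−h0·(2M0+M1)/6=505/222
seg 1: a=2, c=M1/2=-43/37, d=(M2−M1)/(6·3)=163/666, b=Δ1−h1·(2M1+M2)/6=-11/222
seg 2: a=-2, c=M2/2=77/74, d=(M3−M2)/(6·3)=-77/666, b=Δ2−h2·(2M2+M3)/6=-46/111
t_q=17/4 → seg 1, τ=9/4; S=2+-11/222·τ+-43/37·τ²+163/666·τ³=-5717/4736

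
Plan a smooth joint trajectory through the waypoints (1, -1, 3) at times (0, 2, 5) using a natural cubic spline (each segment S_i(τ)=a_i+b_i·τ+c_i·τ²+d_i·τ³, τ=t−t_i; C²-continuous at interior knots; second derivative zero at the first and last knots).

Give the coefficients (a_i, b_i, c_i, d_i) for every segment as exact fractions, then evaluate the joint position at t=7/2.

  seg 0: a=1 b=-22/15 c=0 d=7/60
  seg 1: a=-1 b=-1/15 c=7/10 d=-7/90
S(7/2) = 17/80

Δ: Δ0=-1, Δ1=4/3
row 1: diag=10, rhs=14; c'=3/10, d'=7/5
back: M1=7/5
M: M0=0, M1=7/5, M2=0
seg 0: a=1, c=M0/2=0, d=(M1−M0)/(6·2)=7/60, b=Δ0−h0·(2M0+M1)/6=-22/15
seg 1: a=-1, c=M1/2=7/10, d=(M2−M1)/(6·3)=-7/90, b=Δ1−h1·(2M1+M2)/6=-1/15
t_q=7/2 → seg 1, τ=3/2; S=-1+-1/15·τ+7/10·τ²+-7/90·τ³=17/80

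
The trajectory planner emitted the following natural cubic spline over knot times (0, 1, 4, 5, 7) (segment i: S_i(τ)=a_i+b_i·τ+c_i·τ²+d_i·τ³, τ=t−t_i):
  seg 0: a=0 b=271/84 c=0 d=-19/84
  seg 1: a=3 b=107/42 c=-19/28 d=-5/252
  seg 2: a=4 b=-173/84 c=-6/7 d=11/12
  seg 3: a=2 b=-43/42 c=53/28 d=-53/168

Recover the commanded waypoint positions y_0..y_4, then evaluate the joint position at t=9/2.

y_0 = S_0(0) = a_0 = 0
y_1 = S_1(0) = a_1 = 3
y_2 = S_2(0) = a_2 = 4
y_3 = S_3(0) = a_3 = 2
y_4 = S_3(2) = 5
t_q=9/2 is in segment 2 (τ=1/2); S_2(τ)=643/224

y_0=0 y_1=3 y_2=4 y_3=2 y_4=5
S(9/2) = 643/224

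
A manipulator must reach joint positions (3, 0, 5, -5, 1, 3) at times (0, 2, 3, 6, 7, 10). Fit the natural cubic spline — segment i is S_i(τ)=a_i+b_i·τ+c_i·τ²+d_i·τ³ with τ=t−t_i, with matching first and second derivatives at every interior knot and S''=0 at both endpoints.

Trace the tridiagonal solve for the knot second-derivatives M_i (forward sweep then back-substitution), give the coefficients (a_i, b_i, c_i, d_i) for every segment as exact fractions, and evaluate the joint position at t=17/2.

Δ: Δ0=-3/2, Δ1=5, Δ2=-10/3, Δ3=6, Δ4=2/3
row 1: diag=6, rhs=39; c'=1/6, d'=13/2
row 2: denom=8−1·1/6=47/6; d'=(-50−1·13/2)/(47/6)=-339/47
row 3: denom=8−3·18/47=322/47; d'=(56−3·-339/47)/(322/47)=3649/322
row 4: denom=8−1·47/322=2529/322; d'=(-32−1·3649/322)/(2529/322)=-4651/843
back: M4=-4651/843
back: M3=3649/322−47/322·-4651/843=10232/843
back: M2=-339/47−18/47·10232/843=-3333/281
back: M1=13/2−1/6·-3333/281=2382/281
M: M0=0, M1=2382/281, M2=-3333/281, M3=10232/843, M4=-4651/843, M5=0
seg 0: a=3, c=M0/2=0, d=(M1−M0)/(6·2)=397/562, b=Δ0−h0·(2M0+M1)/6=-2431/562
seg 1: a=0, c=M1/2=1191/281, d=(M2−M1)/(6·1)=-1905/562, b=Δ1−h1·(2M1+M2)/6=2333/562
seg 2: a=5, c=M2/2=-3333/562, d=(M3−M2)/(6·3)=20231/15174, b=Δ2−h2·(2M2+M3)/6=691/281
seg 3: a=-5, c=M3/2=5116/843, d=(M4−M3)/(6·1)=-4961/1686, b=Δ3−h3·(2M3+M4)/6=1615/562
seg 4: a=1, c=M4/2=-4651/1686, d=(M5−M4)/(6·3)=4651/15174, b=Δ4−h4·(2M4+M5)/6=5213/843
t_q=17/2 → seg 4, τ=3/2; S=1+5213/843·τ+-4651/1686·τ²+4651/15174·τ³=22945/4496

  seg 0: a=3 b=-2431/562 c=0 d=397/562
  seg 1: a=0 b=2333/562 c=1191/281 d=-1905/562
  seg 2: a=5 b=691/281 c=-3333/562 d=20231/15174
  seg 3: a=-5 b=1615/562 c=5116/843 d=-4961/1686
  seg 4: a=1 b=5213/843 c=-4651/1686 d=4651/15174
S(17/2) = 22945/4496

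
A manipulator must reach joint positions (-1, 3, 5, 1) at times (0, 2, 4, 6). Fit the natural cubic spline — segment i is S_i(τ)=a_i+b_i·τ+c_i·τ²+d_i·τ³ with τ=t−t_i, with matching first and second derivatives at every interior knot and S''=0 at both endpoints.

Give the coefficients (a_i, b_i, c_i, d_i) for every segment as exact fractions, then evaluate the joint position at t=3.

Δ: Δ0=2, Δ1=1, Δ2=-2
row 1: diag=8, rhs=-6; c'=1/4, d'=-3/4
row 2: denom=8−2·1/4=15/2; d'=(-18−2·-3/4)/(15/2)=-11/5
back: M2=-11/5
back: M1=-3/4−1/4·-11/5=-1/5
M: M0=0, M1=-1/5, M2=-11/5, M3=0
seg 0: a=-1, c=M0/2=0, d=(M1−M0)/(6·2)=-1/60, b=Δ0−h0·(2M0+M1)/6=31/15
seg 1: a=3, c=M1/2=-1/10, d=(M2−M1)/(6·2)=-1/6, b=Δ1−h1·(2M1+M2)/6=28/15
seg 2: a=5, c=M2/2=-11/10, d=(M3−M2)/(6·2)=11/60, b=Δ2−h2·(2M2+M3)/6=-8/15
t_q=3 → seg 1, τ=1; S=3+28/15·τ+-1/10·τ²+-1/6·τ³=23/5

  seg 0: a=-1 b=31/15 c=0 d=-1/60
  seg 1: a=3 b=28/15 c=-1/10 d=-1/6
  seg 2: a=5 b=-8/15 c=-11/10 d=11/60
S(3) = 23/5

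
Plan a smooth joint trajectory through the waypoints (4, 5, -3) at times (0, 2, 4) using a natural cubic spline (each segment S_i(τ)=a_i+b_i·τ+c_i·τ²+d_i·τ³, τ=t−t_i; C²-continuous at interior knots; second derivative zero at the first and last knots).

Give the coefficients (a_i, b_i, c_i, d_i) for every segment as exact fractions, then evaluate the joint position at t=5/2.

Δ: Δ0=1/2, Δ1=-4
row 1: diag=8, rhs=-27; c'=1/4, d'=-27/8
back: M1=-27/8
M: M0=0, M1=-27/8, M2=0
seg 0: a=4, c=M0/2=0, d=(M1−M0)/(6·2)=-9/32, b=Δ0−h0·(2M0+M1)/6=13/8
seg 1: a=5, c=M1/2=-27/16, d=(M2−M1)/(6·2)=9/32, b=Δ1−h1·(2M1+M2)/6=-7/4
t_q=5/2 → seg 1, τ=1/2; S=5+-7/4·τ+-27/16·τ²+9/32·τ³=957/256

  seg 0: a=4 b=13/8 c=0 d=-9/32
  seg 1: a=5 b=-7/4 c=-27/16 d=9/32
S(5/2) = 957/256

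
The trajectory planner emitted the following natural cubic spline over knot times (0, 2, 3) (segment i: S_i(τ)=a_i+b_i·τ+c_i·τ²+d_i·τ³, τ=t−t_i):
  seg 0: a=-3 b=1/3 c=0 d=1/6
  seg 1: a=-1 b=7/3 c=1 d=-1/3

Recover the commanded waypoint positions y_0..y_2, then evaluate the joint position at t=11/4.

y_0=-3 y_1=-1 y_2=2
S(11/4) = 75/64

y_0 = S_0(0) = a_0 = -3
y_1 = S_1(0) = a_1 = -1
y_2 = S_1(1) = 2
t_q=11/4 is in segment 1 (τ=3/4); S_1(τ)=75/64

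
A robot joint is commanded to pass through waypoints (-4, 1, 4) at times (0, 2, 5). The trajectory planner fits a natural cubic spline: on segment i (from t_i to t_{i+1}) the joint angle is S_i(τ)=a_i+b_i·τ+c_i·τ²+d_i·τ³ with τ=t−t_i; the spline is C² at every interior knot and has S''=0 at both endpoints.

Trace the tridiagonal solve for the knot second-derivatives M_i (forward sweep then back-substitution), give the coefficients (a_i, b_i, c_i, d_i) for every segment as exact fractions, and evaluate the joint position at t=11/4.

  seg 0: a=-4 b=14/5 c=0 d=-3/40
  seg 1: a=1 b=19/10 c=-9/20 d=1/20
S(11/4) = 2807/1280

Δ: Δ0=5/2, Δ1=1
row 1: diag=10, rhs=-9; c'=3/10, d'=-9/10
back: M1=-9/10
M: M0=0, M1=-9/10, M2=0
seg 0: a=-4, c=M0/2=0, d=(M1−M0)/(6·2)=-3/40, b=Δ0−h0·(2M0+M1)/6=14/5
seg 1: a=1, c=M1/2=-9/20, d=(M2−M1)/(6·3)=1/20, b=Δ1−h1·(2M1+M2)/6=19/10
t_q=11/4 → seg 1, τ=3/4; S=1+19/10·τ+-9/20·τ²+1/20·τ³=2807/1280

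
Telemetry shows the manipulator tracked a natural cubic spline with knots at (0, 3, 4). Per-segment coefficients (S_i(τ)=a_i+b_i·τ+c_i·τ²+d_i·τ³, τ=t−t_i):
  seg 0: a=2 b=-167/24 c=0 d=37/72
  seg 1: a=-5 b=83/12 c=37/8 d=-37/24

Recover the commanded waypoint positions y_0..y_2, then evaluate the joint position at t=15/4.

y_0 = S_0(0) = a_0 = 2
y_1 = S_1(0) = a_1 = -5
y_2 = S_1(1) = 5
t_q=15/4 is in segment 1 (τ=3/4); S_1(τ)=1095/512

y_0=2 y_1=-5 y_2=5
S(15/4) = 1095/512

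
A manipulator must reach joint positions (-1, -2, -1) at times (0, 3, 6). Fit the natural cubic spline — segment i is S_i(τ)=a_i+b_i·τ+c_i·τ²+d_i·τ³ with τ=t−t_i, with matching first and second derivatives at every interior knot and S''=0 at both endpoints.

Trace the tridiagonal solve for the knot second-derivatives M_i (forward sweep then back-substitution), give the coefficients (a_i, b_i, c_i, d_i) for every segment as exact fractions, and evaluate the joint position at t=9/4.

Δ: Δ0=-1/3, Δ1=1/3
row 1: diag=12, rhs=4; c'=1/4, d'=1/3
back: M1=1/3
M: M0=0, M1=1/3, M2=0
seg 0: a=-1, c=M0/2=0, d=(M1−M0)/(6·3)=1/54, b=Δ0−h0·(2M0+M1)/6=-1/2
seg 1: a=-2, c=M1/2=1/6, d=(M2−M1)/(6·3)=-1/54, b=Δ1−h1·(2M1+M2)/6=0
t_q=9/4 → seg 0, τ=9/4; S=-1+-1/2·τ+0·τ²+1/54·τ³=-245/128

  seg 0: a=-1 b=-1/2 c=0 d=1/54
  seg 1: a=-2 b=0 c=1/6 d=-1/54
S(9/4) = -245/128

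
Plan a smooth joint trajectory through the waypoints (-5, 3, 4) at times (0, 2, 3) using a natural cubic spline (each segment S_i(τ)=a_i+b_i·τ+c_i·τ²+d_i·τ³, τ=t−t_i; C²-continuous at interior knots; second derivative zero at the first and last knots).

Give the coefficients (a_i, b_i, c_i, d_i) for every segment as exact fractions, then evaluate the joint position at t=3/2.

  seg 0: a=-5 b=5 c=0 d=-1/4
  seg 1: a=3 b=2 c=-3/2 d=1/2
S(3/2) = 53/32

Δ: Δ0=4, Δ1=1
row 1: diag=6, rhs=-18; c'=1/6, d'=-3
back: M1=-3
M: M0=0, M1=-3, M2=0
seg 0: a=-5, c=M0/2=0, d=(M1−M0)/(6·2)=-1/4, b=Δ0−h0·(2M0+M1)/6=5
seg 1: a=3, c=M1/2=-3/2, d=(M2−M1)/(6·1)=1/2, b=Δ1−h1·(2M1+M2)/6=2
t_q=3/2 → seg 0, τ=3/2; S=-5+5·τ+0·τ²+-1/4·τ³=53/32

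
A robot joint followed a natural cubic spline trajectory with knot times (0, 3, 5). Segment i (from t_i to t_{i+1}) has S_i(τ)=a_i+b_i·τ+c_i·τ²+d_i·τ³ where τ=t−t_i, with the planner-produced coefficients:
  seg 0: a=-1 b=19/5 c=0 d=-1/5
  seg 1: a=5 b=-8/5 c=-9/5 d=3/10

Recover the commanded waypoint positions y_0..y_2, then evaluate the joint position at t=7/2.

y_0=-1 y_1=5 y_2=-3
S(7/2) = 303/80

y_0 = S_0(0) = a_0 = -1
y_1 = S_1(0) = a_1 = 5
y_2 = S_1(2) = -3
t_q=7/2 is in segment 1 (τ=1/2); S_1(τ)=303/80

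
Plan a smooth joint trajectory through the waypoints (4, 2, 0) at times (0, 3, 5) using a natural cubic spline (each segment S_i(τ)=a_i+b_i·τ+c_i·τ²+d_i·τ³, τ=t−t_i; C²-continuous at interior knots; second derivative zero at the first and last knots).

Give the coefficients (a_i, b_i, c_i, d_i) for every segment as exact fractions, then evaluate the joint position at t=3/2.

Δ: Δ0=-2/3, Δ1=-1
row 1: diag=10, rhs=-2; c'=1/5, d'=-1/5
back: M1=-1/5
M: M0=0, M1=-1/5, M2=0
seg 0: a=4, c=M0/2=0, d=(M1−M0)/(6·3)=-1/90, b=Δ0−h0·(2M0+M1)/6=-17/30
seg 1: a=2, c=M1/2=-1/10, d=(M2−M1)/(6·2)=1/60, b=Δ1−h1·(2M1+M2)/6=-13/15
t_q=3/2 → seg 0, τ=3/2; S=4+-17/30·τ+0·τ²+-1/90·τ³=249/80

  seg 0: a=4 b=-17/30 c=0 d=-1/90
  seg 1: a=2 b=-13/15 c=-1/10 d=1/60
S(3/2) = 249/80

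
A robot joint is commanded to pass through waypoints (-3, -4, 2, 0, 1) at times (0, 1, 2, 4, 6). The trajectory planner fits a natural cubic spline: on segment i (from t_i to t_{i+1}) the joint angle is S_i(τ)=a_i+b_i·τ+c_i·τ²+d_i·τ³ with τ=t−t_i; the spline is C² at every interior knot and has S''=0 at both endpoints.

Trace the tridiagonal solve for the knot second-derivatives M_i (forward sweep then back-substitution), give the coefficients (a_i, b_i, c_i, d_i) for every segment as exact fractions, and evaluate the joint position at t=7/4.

Δ: Δ0=-1, Δ1=6, Δ2=-1, Δ3=1/2
row 1: diag=4, rhs=42; c'=1/4, d'=21/2
row 2: denom=6−1·1/4=23/4; d'=(-42−1·21/2)/(23/4)=-210/23
row 3: denom=8−2·8/23=168/23; d'=(9−2·-210/23)/(168/23)=209/56
back: M3=209/56
back: M2=-210/23−8/23·209/56=-73/7
back: M1=21/2−1/4·-73/7=367/28
M: M0=0, M1=367/28, M2=-73/7, M3=209/56, M4=0
seg 0: a=-3, c=M0/2=0, d=(M1−M0)/(6·1)=367/168, b=Δ0−h0·(2M0+M1)/6=-535/168
seg 1: a=-4, c=M1/2=367/56, d=(M2−M1)/(6·1)=-659/168, b=Δ1−h1·(2M1+M2)/6=283/84
seg 2: a=2, c=M2/2=-73/14, d=(M3−M2)/(6·2)=793/672, b=Δ2−h2·(2M2+M3)/6=113/24
seg 3: a=0, c=M3/2=209/112, d=(M4−M3)/(6·2)=-209/672, b=Δ3−h3·(2M3+M4)/6=-167/84
t_q=7/4 → seg 1, τ=3/4; S=-4+283/84·τ+367/56·τ²+-659/168·τ³=2001/3584

  seg 0: a=-3 b=-535/168 c=0 d=367/168
  seg 1: a=-4 b=283/84 c=367/56 d=-659/168
  seg 2: a=2 b=113/24 c=-73/14 d=793/672
  seg 3: a=0 b=-167/84 c=209/112 d=-209/672
S(7/4) = 2001/3584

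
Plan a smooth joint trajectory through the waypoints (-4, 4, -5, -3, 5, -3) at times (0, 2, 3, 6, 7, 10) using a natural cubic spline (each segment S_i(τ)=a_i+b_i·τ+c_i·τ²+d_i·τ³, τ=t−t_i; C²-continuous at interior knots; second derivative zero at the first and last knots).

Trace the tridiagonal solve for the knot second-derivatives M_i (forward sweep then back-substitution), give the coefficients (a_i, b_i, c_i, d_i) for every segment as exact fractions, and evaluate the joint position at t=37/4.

  seg 0: a=-4 b=22150/2529 c=0 d=-6017/5058
  seg 1: a=4 b=-13952/2529 c=-6017/843 d=9242/2529
  seg 2: a=-5 b=-22328/2529 c=1075/281 d=-5011/22761
  seg 3: a=-3 b=20689/2529 c=4664/2529 d=-569/281
  seg 4: a=5 b=14654/2529 c=-10699/2529 d=10699/22761
S(37/4) = 35511/17984

Δ: Δ0=4, Δ1=-9, Δ2=2/3, Δ3=8, Δ4=-8/3
row 1: diag=6, rhs=-78; c'=1/6, d'=-13
row 2: denom=8−1·1/6=47/6; d'=(58−1·-13)/(47/6)=426/47
row 3: denom=8−3·18/47=322/47; d'=(44−3·426/47)/(322/47)=395/161
row 4: denom=8−1·47/322=2529/322; d'=(-64−1·395/161)/(2529/322)=-21398/2529
back: M4=-21398/2529
back: M3=395/161−47/322·-21398/2529=9328/2529
back: M2=426/47−18/47·9328/2529=2150/281
back: M1=-13−1/6·2150/281=-12034/843
M: M0=0, M1=-12034/843, M2=2150/281, M3=9328/2529, M4=-21398/2529, M5=0
seg 0: a=-4, c=M0/2=0, d=(M1−M0)/(6·2)=-6017/5058, b=Δ0−h0·(2M0+M1)/6=22150/2529
seg 1: a=4, c=M1/2=-6017/843, d=(M2−M1)/(6·1)=9242/2529, b=Δ1−h1·(2M1+M2)/6=-13952/2529
seg 2: a=-5, c=M2/2=1075/281, d=(M3−M2)/(6·3)=-5011/22761, b=Δ2−h2·(2M2+M3)/6=-22328/2529
seg 3: a=-3, c=M3/2=4664/2529, d=(M4−M3)/(6·1)=-569/281, b=Δ3−h3·(2M3+M4)/6=20689/2529
seg 4: a=5, c=M4/2=-10699/2529, d=(M5−M4)/(6·3)=10699/22761, b=Δ4−h4·(2M4+M5)/6=14654/2529
t_q=37/4 → seg 4, τ=9/4; S=5+14654/2529·τ+-10699/2529·τ²+10699/22761·τ³=35511/17984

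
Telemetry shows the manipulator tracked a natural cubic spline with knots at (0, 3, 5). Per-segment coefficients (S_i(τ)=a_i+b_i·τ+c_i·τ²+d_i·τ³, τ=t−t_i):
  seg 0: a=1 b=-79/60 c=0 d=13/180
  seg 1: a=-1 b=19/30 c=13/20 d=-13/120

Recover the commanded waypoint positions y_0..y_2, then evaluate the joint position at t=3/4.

y_0=1 y_1=-1 y_2=2
S(3/4) = 11/256

y_0 = S_0(0) = a_0 = 1
y_1 = S_1(0) = a_1 = -1
y_2 = S_1(2) = 2
t_q=3/4 is in segment 0 (τ=3/4); S_0(τ)=11/256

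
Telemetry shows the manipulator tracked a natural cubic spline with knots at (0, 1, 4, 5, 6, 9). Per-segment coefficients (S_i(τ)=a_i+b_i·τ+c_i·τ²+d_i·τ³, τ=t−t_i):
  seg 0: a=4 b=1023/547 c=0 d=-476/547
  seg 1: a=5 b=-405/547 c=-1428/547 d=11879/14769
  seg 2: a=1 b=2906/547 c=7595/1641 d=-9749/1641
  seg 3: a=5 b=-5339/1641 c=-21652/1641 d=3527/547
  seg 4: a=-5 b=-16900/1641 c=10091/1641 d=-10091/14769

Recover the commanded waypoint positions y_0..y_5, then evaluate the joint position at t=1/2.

y_0=4 y_1=5 y_2=1 y_3=5 y_4=-5 y_5=1
S(1/2) = 2640/547

y_0 = S_0(0) = a_0 = 4
y_1 = S_1(0) = a_1 = 5
y_2 = S_2(0) = a_2 = 1
y_3 = S_3(0) = a_3 = 5
y_4 = S_4(0) = a_4 = -5
y_5 = S_4(3) = 1
t_q=1/2 is in segment 0 (τ=1/2); S_0(τ)=2640/547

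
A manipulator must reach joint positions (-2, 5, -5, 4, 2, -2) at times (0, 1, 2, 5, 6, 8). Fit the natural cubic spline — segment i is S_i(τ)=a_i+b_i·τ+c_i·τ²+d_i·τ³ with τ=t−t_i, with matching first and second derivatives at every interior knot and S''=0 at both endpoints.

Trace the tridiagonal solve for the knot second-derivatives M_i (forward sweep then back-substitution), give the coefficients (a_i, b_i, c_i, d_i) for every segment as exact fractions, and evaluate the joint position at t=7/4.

  seg 0: a=-2 b=14862/1241 c=0 d=-6175/1241
  seg 1: a=5 b=-3663/1241 c=-18525/1241 d=9778/1241
  seg 2: a=-5 b=-11379/1241 c=10809/1241 d=-1925/1241
  seg 3: a=4 b=1500/1241 c=-6516/1241 d=2534/1241
  seg 4: a=2 b=-3930/1241 c=1086/1241 d=-181/1241
S(7/4) = -90799/39712

Δ: Δ0=7, Δ1=-10, Δ2=3, Δ3=-2, Δ4=-2
row 1: diag=4, rhs=-102; c'=1/4, d'=-51/2
row 2: denom=8−1·1/4=31/4; d'=(78−1·-51/2)/(31/4)=414/31
row 3: denom=8−3·12/31=212/31; d'=(-30−3·414/31)/(212/31)=-543/53
row 4: denom=6−1·31/212=1241/212; d'=(0−1·-543/53)/(1241/212)=2172/1241
back: M4=2172/1241
back: M3=-543/53−31/212·2172/1241=-13032/1241
back: M2=414/31−12/31·-13032/1241=21618/1241
back: M1=-51/2−1/4·21618/1241=-37050/1241
M: M0=0, M1=-37050/1241, M2=21618/1241, M3=-13032/1241, M4=2172/1241, M5=0
seg 0: a=-2, c=M0/2=0, d=(M1−M0)/(6·1)=-6175/1241, b=Δ0−h0·(2M0+M1)/6=14862/1241
seg 1: a=5, c=M1/2=-18525/1241, d=(M2−M1)/(6·1)=9778/1241, b=Δ1−h1·(2M1+M2)/6=-3663/1241
seg 2: a=-5, c=M2/2=10809/1241, d=(M3−M2)/(6·3)=-1925/1241, b=Δ2−h2·(2M2+M3)/6=-11379/1241
seg 3: a=4, c=M3/2=-6516/1241, d=(M4−M3)/(6·1)=2534/1241, b=Δ3−h3·(2M3+M4)/6=1500/1241
seg 4: a=2, c=M4/2=1086/1241, d=(M5−M4)/(6·2)=-181/1241, b=Δ4−h4·(2M4+M5)/6=-3930/1241
t_q=7/4 → seg 1, τ=3/4; S=5+-3663/1241·τ+-18525/1241·τ²+9778/1241·τ³=-90799/39712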